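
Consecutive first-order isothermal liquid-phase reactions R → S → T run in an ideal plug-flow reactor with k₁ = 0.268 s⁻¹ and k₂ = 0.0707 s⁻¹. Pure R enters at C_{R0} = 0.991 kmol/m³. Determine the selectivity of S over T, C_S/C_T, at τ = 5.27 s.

The intermediate concentration in a first-order A→B→C sequence is C_S = k₁C_{R0}(e^(−k₁τ) − e^(−k₂τ))/(k₂−k₁).
e^(−k₁τ) = e^(−0.268×5.27) = e^(−1.412) = 0.2436; e^(−k₂τ) = e^(−0.3726) = 0.6889.
C_S = 0.268×0.991/(0.0707−0.268) × (0.2436−0.6889) = (-1.346)×(-0.4454) = 0.5995 kmol/m³.
C_R = C_{R0}e^(−k₁τ) = 0.2414 kmol/m³, so C_T = C_{R0}−C_R−C_S = 0.1501 kmol/m³; C_S/C_T = 3.99.

3.99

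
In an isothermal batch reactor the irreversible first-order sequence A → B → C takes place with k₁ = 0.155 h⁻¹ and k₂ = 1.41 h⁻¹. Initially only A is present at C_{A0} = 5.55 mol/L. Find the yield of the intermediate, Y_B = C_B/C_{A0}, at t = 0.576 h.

For first-order series with pure A initially, C_B(t) = k₁C_{A0}/(k₂−k₁)·(e^(−k₁t) − e^(−k₂t)).
e^(−k₁t) = e^(−0.155×0.576) = e^(−0.08928) = 0.9146; e^(−k₂t) = e^(−0.8122) = 0.4439.
C_B = 0.155×5.55/(1.41−0.155) × (0.9146−0.4439) = 0.6855×0.4707 = 0.3226 mol/L.
Y_B = C_B/C_{A0} = 0.3226/5.55 = 0.0581.

0.0581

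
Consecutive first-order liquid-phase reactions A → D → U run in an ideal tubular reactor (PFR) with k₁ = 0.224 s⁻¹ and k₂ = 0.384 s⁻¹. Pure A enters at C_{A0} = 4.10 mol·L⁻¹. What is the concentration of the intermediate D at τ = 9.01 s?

Solving the coupled first-order balances gives C_D(τ) = [k₁/(k₂−k₁)]·C_{A0}·(e^(−k₁τ) − e^(−k₂τ)).
e^(−k₁τ) = e^(−0.224×9.01) = e^(−2.018) = 0.1329; e^(−k₂τ) = e^(−3.460) = 0.03143.
C_D = 0.224×4.10/(0.384−0.224) × (0.1329−0.03143) = 5.740×0.1015 = 0.5823 mol·L⁻¹.

0.582 mol·L⁻¹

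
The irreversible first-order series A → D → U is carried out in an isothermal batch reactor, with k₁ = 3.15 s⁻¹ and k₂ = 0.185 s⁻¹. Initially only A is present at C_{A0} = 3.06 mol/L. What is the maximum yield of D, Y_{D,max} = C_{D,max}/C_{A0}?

For a first-order series the maximum intermediate yield is C_{D,max}/C_{A0} = (k₁/k₂)^[k₂/(k₂−k₁)].
= (3.15/0.185)^(0.185/(0.185−3.15)) = (17.03)^(-0.06239) = 0.8379.

0.838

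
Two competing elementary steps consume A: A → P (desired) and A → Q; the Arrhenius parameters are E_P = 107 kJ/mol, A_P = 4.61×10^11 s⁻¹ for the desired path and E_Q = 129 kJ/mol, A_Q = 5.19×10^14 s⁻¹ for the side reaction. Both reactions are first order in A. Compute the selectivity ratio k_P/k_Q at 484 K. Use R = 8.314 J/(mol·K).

0.210

With equal orders, S_{P/Q} = k_P/k_Q = (A_P/A_Q)·exp[(E_Q−E_P)/(RT)].
(E_Q−E_P)/(RT) = (129−107)×10³/(8.314×484) = 22000/4024 = 5.467.
k_P/k_Q = (4.61×10^11/5.19×10^14)·exp(5.467) = 8.882×10^-4 × 236.8 = 0.210.
Since E_P < E_Q, lowering the temperature improves selectivity toward P.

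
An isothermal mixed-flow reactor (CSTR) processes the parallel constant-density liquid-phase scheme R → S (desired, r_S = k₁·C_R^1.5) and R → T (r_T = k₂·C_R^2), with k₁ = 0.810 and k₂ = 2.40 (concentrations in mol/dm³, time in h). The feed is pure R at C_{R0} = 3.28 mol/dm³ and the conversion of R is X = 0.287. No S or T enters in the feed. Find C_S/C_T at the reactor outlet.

0.221

Exit C_R = C_{R0}(1−X) = 3.28×0.713 = 2.339 mol/dm³.
Rates in a CSTR are evaluated at the outlet concentration: r_S = 0.810×2.339^1.5 = 2.897, r_T = 2.40×2.339^2 = 13.13.
Overall selectivity = C_S/C_T = r_Sτ/(r_Tτ) = r_S/r_T = 0.221.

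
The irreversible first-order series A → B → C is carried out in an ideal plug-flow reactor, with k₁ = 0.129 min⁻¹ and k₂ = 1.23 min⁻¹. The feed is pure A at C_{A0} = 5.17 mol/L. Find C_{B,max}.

0.416 mol/L

Evaluating C_B at τ_opt = ln(k₂/k₁)/(k₂−k₁) gives C_{B,max}/C_{A0} = (k₁/k₂)^[k₂/(k₂−k₁)].
= (0.129/1.23)^(1.23/(1.23−0.129)) = (0.1049)^(1.117) = 0.08053.
C_{B,max} = 0.08053×5.17 = 0.416 mol/L.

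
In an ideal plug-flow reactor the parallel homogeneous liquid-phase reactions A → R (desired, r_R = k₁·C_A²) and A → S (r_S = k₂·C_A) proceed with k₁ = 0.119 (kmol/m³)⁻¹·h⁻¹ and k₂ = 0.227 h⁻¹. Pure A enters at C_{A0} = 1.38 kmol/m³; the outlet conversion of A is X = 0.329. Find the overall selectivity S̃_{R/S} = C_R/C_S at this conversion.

0.601

C_A = C_{A0}(1−X) = 0.9260 kmol/m³.
Along a PFR/batch, dC_S/dC_A = −r_S/(r_R+r_S) = −k₂/(k₂+k₁·C_A).
Integrating from C_{A0} to C_A: C_S = (0.227/0.119)·ln[(0.227+0.119·1.38)/(0.227+0.119·0.926)] = 1.908·ln(0.3912/0.3372) = 0.2835 kmol/m³.
Then C_R = (C_{A0}−C_A) − C_S = 0.4540 − 0.2835 = 0.1705 kmol/m³.
S̃_{R/S} = C_R/C_S = 0.1705/0.2835 = 0.601.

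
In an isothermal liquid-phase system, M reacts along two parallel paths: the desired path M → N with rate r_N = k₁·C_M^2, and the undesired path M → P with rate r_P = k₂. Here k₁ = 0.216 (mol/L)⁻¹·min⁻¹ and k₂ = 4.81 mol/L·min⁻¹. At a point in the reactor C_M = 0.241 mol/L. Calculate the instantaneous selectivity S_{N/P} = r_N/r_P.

0.00261

S_{N/P} = r_N/r_P = (k₁·C_M^2)/(k₂) = (k₁/k₂)·C_M^2.
= (0.216×0.2410^2) / (4.81) = 0.01255/4.810 = 0.00261.
Since the desired path is higher order in M, keeping C_M high (PFR or concentrated feed) favours N.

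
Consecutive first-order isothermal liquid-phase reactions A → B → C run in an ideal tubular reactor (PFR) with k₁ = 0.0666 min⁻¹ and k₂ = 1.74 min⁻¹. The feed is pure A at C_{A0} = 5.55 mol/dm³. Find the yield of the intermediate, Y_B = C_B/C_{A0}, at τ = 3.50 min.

For first-order series with pure A initially, C_B(τ) = k₁C_{A0}/(k₂−k₁)·(e^(−k₁τ) − e^(−k₂τ)).
e^(−k₁τ) = e^(−0.0666×3.50) = e^(−0.2331) = 0.7921; e^(−k₂τ) = e^(−6.090) = 0.002265.
C_B = 0.0666×5.55/(1.74−0.0666) × (0.7921−0.002265) = 0.2209×0.7898 = 0.1745 mol/dm³.
Y_B = C_B/C_{A0} = 0.1745/5.55 = 0.0314.

0.0314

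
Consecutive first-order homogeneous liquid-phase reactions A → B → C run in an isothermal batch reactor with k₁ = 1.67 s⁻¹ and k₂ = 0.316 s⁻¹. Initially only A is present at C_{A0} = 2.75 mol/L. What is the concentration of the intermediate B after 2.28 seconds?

Solving the coupled first-order balances gives C_B(t) = [k₁/(k₂−k₁)]·C_{A0}·(e^(−k₁t) − e^(−k₂t)).
e^(−k₁t) = e^(−1.67×2.28) = e^(−3.808) = 0.02220; e^(−k₂t) = e^(−0.7205) = 0.4865.
C_B = 1.67×2.75/(0.316−1.67) × (0.02220−0.4865) = (-3.392)×(-0.4643) = 1.575 mol/L.

1.57 mol/L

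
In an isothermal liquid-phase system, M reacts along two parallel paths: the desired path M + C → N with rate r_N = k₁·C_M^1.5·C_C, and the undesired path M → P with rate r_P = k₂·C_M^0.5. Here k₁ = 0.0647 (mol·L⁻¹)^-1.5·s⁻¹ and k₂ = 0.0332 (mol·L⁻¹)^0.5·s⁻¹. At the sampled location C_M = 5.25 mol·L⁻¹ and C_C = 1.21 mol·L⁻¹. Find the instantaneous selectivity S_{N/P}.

12.4

S_{N/P} = r_N/r_P = (k₁·C_M^1.5·C_C)/(k₂·C_M^0.5) = (k₁/k₂)·C_M·C_C.
= (0.0647×5.250^1.5×1.210) / (0.0332×5.250^0.5) = 0.9417/0.07607 = 12.4.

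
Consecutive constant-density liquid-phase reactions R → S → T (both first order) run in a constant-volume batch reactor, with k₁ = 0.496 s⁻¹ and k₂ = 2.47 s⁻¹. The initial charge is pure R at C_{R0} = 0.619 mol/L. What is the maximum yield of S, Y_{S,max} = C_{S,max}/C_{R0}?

Evaluating C_S at t_opt = ln(k₂/k₁)/(k₂−k₁) gives C_{S,max}/C_{R0} = (k₁/k₂)^[k₂/(k₂−k₁)].
= (0.496/2.47)^(2.47/(2.47−0.496)) = (0.2008)^(1.251) = 0.1342.

0.134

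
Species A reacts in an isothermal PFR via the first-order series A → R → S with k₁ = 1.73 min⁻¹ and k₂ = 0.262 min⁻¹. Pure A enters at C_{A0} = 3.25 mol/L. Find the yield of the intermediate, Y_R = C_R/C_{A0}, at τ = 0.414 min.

The intermediate concentration in a first-order A→B→C sequence is C_R = k₁C_{A0}(e^(−k₁τ) − e^(−k₂τ))/(k₂−k₁).
e^(−k₁τ) = e^(−1.73×0.414) = e^(−0.7162) = 0.4886; e^(−k₂τ) = e^(−0.1085) = 0.8972.
C_R = 1.73×3.25/(0.262−1.73) × (0.4886−0.8972) = (-3.830)×(-0.4086) = 1.565 mol/L.
Y_R = C_R/C_{A0} = 1.565/3.25 = 0.482.

0.482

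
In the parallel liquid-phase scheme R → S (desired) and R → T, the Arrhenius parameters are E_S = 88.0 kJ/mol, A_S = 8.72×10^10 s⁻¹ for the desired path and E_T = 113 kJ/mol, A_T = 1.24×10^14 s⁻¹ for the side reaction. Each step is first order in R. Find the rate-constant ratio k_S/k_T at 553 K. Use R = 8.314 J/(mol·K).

Since both paths have the same order in R, the concentration cancels and S_{S/T} = k_S/k_T = (A_S/A_T)·exp[(E_T−E_S)/(RT)].
(E_T−E_S)/(RT) = (113−88.0)×10³/(8.314×553) = 25000/4598 = 5.438.
k_S/k_T = (8.72×10^10/1.24×10^14)·exp(5.438) = 7.032×10^-4 × 229.9 = 0.162.
Since E_S < E_T, lowering the temperature improves selectivity toward S.

0.162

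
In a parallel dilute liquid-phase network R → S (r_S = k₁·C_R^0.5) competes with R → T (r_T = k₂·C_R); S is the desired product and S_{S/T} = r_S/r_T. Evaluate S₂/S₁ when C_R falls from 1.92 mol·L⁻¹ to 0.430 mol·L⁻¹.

S_{S/T} = (k₁/k₂)·C_R^-0.5, so S₂/S₁ = (C_{R,2}/C_{R,1})^-0.5.
= (0.430/1.92)^(-0.5) = (0.2240)^(-0.5) = 2.11.
Selectivity toward S rises as C_R falls — low-concentration operation is favoured.

2.11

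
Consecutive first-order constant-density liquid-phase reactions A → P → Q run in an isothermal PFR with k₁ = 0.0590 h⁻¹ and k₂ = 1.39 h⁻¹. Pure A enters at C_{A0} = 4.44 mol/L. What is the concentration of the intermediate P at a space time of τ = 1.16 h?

The intermediate concentration in a first-order A→B→C sequence is C_P = k₁C_{A0}(e^(−k₁τ) − e^(−k₂τ))/(k₂−k₁).
e^(−k₁τ) = e^(−0.0590×1.16) = e^(−0.06844) = 0.9338; e^(−k₂τ) = e^(−1.612) = 0.1994.
C_P = 0.0590×4.44/(1.39−0.0590) × (0.9338−0.1994) = 0.1968×0.7344 = 0.1445 mol/L.

0.145 mol/L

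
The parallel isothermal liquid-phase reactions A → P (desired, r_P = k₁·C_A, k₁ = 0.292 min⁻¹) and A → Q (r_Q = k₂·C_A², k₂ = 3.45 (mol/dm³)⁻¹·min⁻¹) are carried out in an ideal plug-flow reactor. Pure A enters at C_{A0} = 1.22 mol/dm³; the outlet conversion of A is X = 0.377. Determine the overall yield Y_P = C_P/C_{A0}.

C_A = C_{A0}(1−X) = 0.7601 mol/dm³.
Along a PFR/batch, dC_P/dC_A = −r_P/(r_P+r_Q) = −k₁/(k₁+k₂·C_A).
Integrating from C_{A0} to C_A: C_P = (0.292/3.45)·ln[(0.292+3.45·1.22)/(0.292+3.45·0.760)] = 0.08464·ln(4.501/2.914) = 0.03679 mol/dm³.
Y_P = C_P/C_{A0} = 0.03679/1.22 = 0.0302.

0.0302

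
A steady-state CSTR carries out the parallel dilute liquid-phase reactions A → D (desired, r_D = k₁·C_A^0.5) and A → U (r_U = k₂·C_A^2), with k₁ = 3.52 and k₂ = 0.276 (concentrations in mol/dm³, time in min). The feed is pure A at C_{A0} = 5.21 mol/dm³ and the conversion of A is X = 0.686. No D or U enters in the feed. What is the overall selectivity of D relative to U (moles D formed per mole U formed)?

Exit C_A = C_{A0}(1−X) = 5.21×0.314 = 1.636 mol/dm³.
A CSTR operates uniformly at the exit composition, giving r_D = 4.502 and r_U = 0.7387 (each k·C_A^n at C_A = 1.636).
Overall selectivity = C_D/C_U = r_Dτ/(r_Uτ) = r_D/r_U = 6.10.

6.10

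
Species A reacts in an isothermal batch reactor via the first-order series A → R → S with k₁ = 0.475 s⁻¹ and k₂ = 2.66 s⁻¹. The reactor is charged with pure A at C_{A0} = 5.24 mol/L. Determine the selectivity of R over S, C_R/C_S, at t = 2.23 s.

0.129

The intermediate concentration in a first-order A→B→C sequence is C_R = k₁C_{A0}(e^(−k₁t) − e^(−k₂t))/(k₂−k₁).
e^(−k₁t) = e^(−0.475×2.23) = e^(−1.059) = 0.3467; e^(−k₂t) = e^(−5.932) = 0.002654.
C_R = 0.475×5.24/(2.66−0.475) × (0.3467−0.002654) = 1.139×0.3441 = 0.3919 mol/L.
C_A = C_{A0}e^(−k₁t) = 1.817 mol/L, so C_S = C_{A0}−C_A−C_R = 3.031 mol/L; C_R/C_S = 0.129.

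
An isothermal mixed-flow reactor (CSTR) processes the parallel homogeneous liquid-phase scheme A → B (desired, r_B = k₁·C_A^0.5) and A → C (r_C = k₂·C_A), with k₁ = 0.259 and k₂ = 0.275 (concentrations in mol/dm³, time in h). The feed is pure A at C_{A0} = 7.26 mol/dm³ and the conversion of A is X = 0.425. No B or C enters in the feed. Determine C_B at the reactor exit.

0.974 mol/dm³

Exit C_A = C_{A0}(1−X) = 7.26×0.575 = 4.174 mol/dm³.
Rates in a CSTR are evaluated at the outlet concentration: r_B = 0.259×4.174^0.5 = 0.5292, r_C = 0.275×4.174 = 1.148.
Fraction of consumed A going to B: r_B/(r_B+r_C) = 0.3155.
C_B = 0.3155·C_{A0}·X = 0.3155×7.26×0.425 = 0.974 mol/dm³.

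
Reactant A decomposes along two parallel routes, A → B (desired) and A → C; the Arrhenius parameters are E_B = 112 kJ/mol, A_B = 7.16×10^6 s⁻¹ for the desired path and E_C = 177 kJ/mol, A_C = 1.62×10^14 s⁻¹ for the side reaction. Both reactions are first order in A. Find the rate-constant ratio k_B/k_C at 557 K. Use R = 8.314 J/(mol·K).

0.0551

With equal orders, S_{B/C} = k_B/k_C = (A_B/A_C)·exp[(E_C−E_B)/(RT)].
(E_C−E_B)/(RT) = (177−112)×10³/(8.314×557) = 65000/4631 = 14.04.
k_B/k_C = (7.16×10^6/1.62×10^14)·exp(14.04) = 4.420×10^-8 × 1.247×10^6 = 0.0551.
Since E_B < E_C, lowering the temperature improves selectivity toward B.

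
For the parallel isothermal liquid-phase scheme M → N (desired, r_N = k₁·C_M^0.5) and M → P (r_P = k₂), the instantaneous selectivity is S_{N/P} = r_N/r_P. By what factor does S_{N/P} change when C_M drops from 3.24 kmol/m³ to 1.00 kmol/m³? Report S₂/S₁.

0.556

S_{N/P} = (k₁/k₂)·C_M^0.5, so S₂/S₁ = (C_{M,2}/C_{M,1})^0.5.
= (1.00/3.24)^0.5 = (0.3086)^0.5 = 0.556.
Selectivity toward N falls as C_M falls — high-concentration operation is favoured.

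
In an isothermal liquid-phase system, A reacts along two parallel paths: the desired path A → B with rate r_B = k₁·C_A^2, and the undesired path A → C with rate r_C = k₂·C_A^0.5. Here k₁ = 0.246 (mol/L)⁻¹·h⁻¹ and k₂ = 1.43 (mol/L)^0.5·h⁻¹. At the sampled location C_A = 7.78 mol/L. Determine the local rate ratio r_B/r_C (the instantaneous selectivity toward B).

3.73

S_{B/C} = r_B/r_C = (k₁·C_A^2)/(k₂·C_A^0.5) = (k₁/k₂)·C_A^1.5.
= (0.246×7.780^2) / (1.43×7.780^0.5) = 14.89/3.989 = 3.73.
Since the desired path is higher order in A, keeping C_A high (PFR or concentrated feed) favours B.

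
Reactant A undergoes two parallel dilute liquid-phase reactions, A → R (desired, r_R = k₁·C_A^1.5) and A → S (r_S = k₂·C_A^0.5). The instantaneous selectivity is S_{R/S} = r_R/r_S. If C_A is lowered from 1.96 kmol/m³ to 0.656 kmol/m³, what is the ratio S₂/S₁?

0.335

S_{R/S} = (k₁/k₂)·C_A, so S₂/S₁ = (C_{A,2}/C_{A,1}).
= 0.656/1.96 = 0.335.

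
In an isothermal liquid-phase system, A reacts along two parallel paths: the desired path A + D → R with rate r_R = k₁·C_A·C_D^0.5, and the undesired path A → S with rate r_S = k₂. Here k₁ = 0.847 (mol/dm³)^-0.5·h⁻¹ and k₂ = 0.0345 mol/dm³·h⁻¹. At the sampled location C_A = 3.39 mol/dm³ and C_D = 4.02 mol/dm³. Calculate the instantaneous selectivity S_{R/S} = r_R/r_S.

167

S_{R/S} = r_R/r_S = (k₁·C_A·C_D^0.5)/(k₂) = (k₁/k₂)·C_A·C_D^0.5.
= (0.847×3.390×4.020^0.5) / (0.0345) = 5.757/0.03450 = 167.
Since the desired path is higher order in A, keeping C_A high (PFR or concentrated feed) favours R.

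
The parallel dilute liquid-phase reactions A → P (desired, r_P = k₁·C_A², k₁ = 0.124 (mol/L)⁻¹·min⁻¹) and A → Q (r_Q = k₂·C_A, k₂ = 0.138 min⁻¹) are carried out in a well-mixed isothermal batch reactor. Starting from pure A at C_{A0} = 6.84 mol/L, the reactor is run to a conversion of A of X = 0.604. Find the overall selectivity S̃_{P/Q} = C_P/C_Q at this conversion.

C_A = C_{A0}(1−X) = 2.709 mol/L.
Along a PFR/batch, dC_Q/dC_A = −r_Q/(r_P+r_Q) = −k₂/(k₂+k₁·C_A).
Integrating from C_{A0} to C_A: C_Q = (0.138/0.124)·ln[(0.138+0.124·6.84)/(0.138+0.124·2.71)] = 1.113·ln(0.9862/0.4739) = 0.8156 mol/L.
Then C_P = (C_{A0}−C_A) − C_Q = 4.131 − 0.8156 = 3.316 mol/L.
S̃_{P/Q} = C_P/C_Q = 3.316/0.8156 = 4.07.

4.07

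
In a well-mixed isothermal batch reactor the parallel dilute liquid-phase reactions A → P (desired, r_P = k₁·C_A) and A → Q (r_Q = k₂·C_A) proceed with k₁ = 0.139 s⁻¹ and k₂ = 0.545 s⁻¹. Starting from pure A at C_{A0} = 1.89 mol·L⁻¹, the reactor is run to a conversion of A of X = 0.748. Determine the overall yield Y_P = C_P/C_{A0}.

C_A = C_{A0}(1−X) = 0.4763 mol·L⁻¹.
Both paths are first order in A, so the instantaneous fraction to P is constant: dC_P/d(−C_A) = k₁/(k₁+k₂) = 0.2032.
C_P = 0.2032·(C_{A0}−C_A) = 0.2032×1.414 = 0.287 mol·L⁻¹.
Y_P = C_P/C_{A0} = 0.2873/1.89 = 0.152.

0.152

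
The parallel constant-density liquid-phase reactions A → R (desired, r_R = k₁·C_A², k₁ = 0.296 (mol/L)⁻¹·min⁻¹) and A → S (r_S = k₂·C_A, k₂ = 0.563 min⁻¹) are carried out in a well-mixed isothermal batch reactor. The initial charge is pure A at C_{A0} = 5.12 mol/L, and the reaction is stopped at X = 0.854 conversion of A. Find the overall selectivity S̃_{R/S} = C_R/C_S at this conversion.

1.36

C_A = C_{A0}(1−X) = 0.7475 mol/L.
Along a PFR/batch, dC_S/dC_A = −r_S/(r_R+r_S) = −k₂/(k₂+k₁·C_A).
Integrating from C_{A0} to C_A: C_S = (0.563/0.296)·ln[(0.563+0.296·5.12)/(0.563+0.296·0.748)] = 1.902·ln(2.079/0.7843) = 1.854 mol/L.
Then C_R = (C_{A0}−C_A) − C_S = 4.372 − 1.854 = 2.519 mol/L.
S̃_{R/S} = C_R/C_S = 2.519/1.854 = 1.36.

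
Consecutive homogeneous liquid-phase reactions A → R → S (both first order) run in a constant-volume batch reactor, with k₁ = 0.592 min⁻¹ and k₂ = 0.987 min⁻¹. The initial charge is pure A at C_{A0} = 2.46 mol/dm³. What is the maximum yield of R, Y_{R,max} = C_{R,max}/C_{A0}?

At the optimum, C_{R,max}/C_{A0} = (k₁/k₂)^[k₂/(k₂−k₁)].
= (0.592/0.987)^(0.987/(0.987−0.592)) = (0.5998)^(2.499) = 0.2788.

0.279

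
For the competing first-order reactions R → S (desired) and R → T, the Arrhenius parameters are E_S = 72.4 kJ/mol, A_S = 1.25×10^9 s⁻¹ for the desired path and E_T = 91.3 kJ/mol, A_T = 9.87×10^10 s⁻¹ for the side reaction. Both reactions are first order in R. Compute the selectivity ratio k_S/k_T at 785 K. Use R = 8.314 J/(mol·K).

0.229

Since both paths have the same order in R, the concentration cancels and S_{S/T} = k_S/k_T = (A_S/A_T)·exp[(E_T−E_S)/(RT)].
(E_T−E_S)/(RT) = (91.3−72.4)×10³/(8.314×785) = 18900/6526 = 2.896.
k_S/k_T = (1.25×10^9/9.87×10^10)·exp(2.896) = 0.01266 × 18.10 = 0.229.
Since E_S < E_T, lowering the temperature improves selectivity toward S.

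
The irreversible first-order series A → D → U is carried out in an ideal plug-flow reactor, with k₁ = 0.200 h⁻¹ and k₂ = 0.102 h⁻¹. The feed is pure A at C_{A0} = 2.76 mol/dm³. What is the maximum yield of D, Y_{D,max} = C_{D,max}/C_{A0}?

0.496

At the optimum, C_{D,max}/C_{A0} = (k₁/k₂)^[k₂/(k₂−k₁)].
= (0.200/0.102)^(0.102/(0.102−0.200)) = (1.961)^(-1.041) = 0.4962.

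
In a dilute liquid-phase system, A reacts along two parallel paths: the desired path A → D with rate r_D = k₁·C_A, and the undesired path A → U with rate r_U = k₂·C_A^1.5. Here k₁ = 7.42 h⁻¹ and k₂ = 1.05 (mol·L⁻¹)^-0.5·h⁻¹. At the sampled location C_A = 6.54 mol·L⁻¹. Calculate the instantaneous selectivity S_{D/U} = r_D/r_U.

S_{D/U} = r_D/r_U = (k₁·C_A)/(k₂·C_A^1.5) = (k₁/k₂)·C_A^-0.5.
= (7.42×6.540) / (1.05×6.540^1.5) = 48.53/17.56 = 2.76.

2.76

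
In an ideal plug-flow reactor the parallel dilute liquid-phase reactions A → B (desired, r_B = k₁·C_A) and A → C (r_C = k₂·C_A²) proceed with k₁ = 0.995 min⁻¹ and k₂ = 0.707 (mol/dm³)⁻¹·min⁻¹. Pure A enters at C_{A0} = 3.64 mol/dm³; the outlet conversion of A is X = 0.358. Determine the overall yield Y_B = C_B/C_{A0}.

0.115

C_A = C_{A0}(1−X) = 2.337 mol/dm³.
Along a PFR/batch, dC_B/dC_A = −r_B/(r_B+r_C) = −k₁/(k₁+k₂·C_A).
Integrating from C_{A0} to C_A: C_B = (0.995/0.707)·ln[(0.995+0.707·3.64)/(0.995+0.707·2.34)] = 1.407·ln(3.568/2.647) = 0.4203 mol/dm³.
Y_B = C_B/C_{A0} = 0.4203/3.64 = 0.115.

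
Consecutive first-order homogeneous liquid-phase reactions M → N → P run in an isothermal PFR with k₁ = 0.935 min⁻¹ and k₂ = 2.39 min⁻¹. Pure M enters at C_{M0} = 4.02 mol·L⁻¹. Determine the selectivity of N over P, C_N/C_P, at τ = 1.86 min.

0.147

Solving the coupled first-order balances gives C_N(τ) = [k₁/(k₂−k₁)]·C_{M0}·(e^(−k₁τ) − e^(−k₂τ)).
e^(−k₁τ) = e^(−0.935×1.86) = e^(−1.739) = 0.1757; e^(−k₂τ) = e^(−4.445) = 0.01173.
C_N = 0.935×4.02/(2.39−0.935) × (0.1757−0.01173) = 2.583×0.1639 = 0.4235 mol·L⁻¹.
C_M = C_{M0}e^(−k₁τ) = 0.7062 mol·L⁻¹, so C_P = C_{M0}−C_M−C_N = 2.890 mol·L⁻¹; C_N/C_P = 0.147.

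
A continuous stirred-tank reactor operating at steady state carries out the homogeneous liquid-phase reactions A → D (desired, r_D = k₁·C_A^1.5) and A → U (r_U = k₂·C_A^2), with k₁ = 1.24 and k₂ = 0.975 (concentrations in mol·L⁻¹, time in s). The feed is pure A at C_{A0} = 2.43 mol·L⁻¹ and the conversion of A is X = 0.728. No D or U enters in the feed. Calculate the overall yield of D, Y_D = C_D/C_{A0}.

Exit C_A = C_{A0}(1−X) = 2.43×0.272 = 0.6610 mol·L⁻¹.
Rates in a CSTR are evaluated at the outlet concentration: r_D = 1.24×0.6610^1.5 = 0.6663, r_U = 0.975×0.6610^2 = 0.4259.
Fraction of consumed A going to D: r_D/(r_D+r_U) = 0.6100.
C_D = 0.6100·C_{A0}·X = 0.6100×2.43×0.728 = 1.08 mol·L⁻¹; Y_D = C_D/C_{A0} = 0.444.

0.444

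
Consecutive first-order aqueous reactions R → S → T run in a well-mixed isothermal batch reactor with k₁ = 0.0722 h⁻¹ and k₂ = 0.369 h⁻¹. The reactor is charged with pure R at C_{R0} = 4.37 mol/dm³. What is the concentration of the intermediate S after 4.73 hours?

0.570 mol/dm³

Solving the coupled first-order balances gives C_S(t) = [k₁/(k₂−k₁)]·C_{R0}·(e^(−k₁t) − e^(−k₂t)).
e^(−k₁t) = e^(−0.0722×4.73) = e^(−0.3415) = 0.7107; e^(−k₂t) = e^(−1.745) = 0.1746.
C_S = 0.0722×4.37/(0.369−0.0722) × (0.7107−0.1746) = 1.063×0.5361 = 0.5699 mol/dm³.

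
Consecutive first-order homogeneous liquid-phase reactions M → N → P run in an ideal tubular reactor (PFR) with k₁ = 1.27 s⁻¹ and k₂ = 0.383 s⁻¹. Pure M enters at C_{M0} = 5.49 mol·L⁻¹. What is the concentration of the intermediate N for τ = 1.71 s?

For first-order series with pure M initially, C_N(τ) = k₁C_{M0}/(k₂−k₁)·(e^(−k₁τ) − e^(−k₂τ)).
e^(−k₁τ) = e^(−1.27×1.71) = e^(−2.172) = 0.1140; e^(−k₂τ) = e^(−0.6549) = 0.5195.
C_N = 1.27×5.49/(0.383−1.27) × (0.1140−0.5195) = (-7.861)×(-0.4055) = 3.187 mol·L⁻¹.

3.19 mol·L⁻¹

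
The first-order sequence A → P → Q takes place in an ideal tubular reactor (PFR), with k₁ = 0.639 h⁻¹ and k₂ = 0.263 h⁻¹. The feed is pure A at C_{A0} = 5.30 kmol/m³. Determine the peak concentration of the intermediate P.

2.85 kmol/m³

At the optimum, C_{P,max}/C_{A0} = (k₁/k₂)^[k₂/(k₂−k₁)].
= (0.639/0.263)^(0.263/(0.263−0.639)) = (2.430)^(-0.6995) = 0.5374.
C_{P,max} = 0.5374×5.30 = 2.85 kmol/m³.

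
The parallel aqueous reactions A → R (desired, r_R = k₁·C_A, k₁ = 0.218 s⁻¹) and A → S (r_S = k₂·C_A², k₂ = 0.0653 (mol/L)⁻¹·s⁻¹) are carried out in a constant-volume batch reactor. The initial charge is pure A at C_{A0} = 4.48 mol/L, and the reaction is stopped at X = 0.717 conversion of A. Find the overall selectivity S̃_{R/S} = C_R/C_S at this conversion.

1.22

C_A = C_{A0}(1−X) = 1.268 mol/L.
Along a PFR/batch, dC_R/dC_A = −r_R/(r_R+r_S) = −k₁/(k₁+k₂·C_A).
Integrating from C_{A0} to C_A: C_R = (0.218/0.0653)·ln[(0.218+0.0653·4.48)/(0.218+0.0653·1.27)] = 3.338·ln(0.5105/0.3008) = 1.766 mol/L.
C_S = (C_{A0}−C_A)−C_R = 1.446 mol/L; S̃_{R/S} = 1.766/1.446 = 1.22.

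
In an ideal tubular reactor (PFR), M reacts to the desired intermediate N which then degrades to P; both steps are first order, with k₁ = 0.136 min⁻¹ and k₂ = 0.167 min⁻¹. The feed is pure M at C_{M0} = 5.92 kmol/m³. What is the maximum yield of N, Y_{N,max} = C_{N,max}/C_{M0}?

0.331

Evaluating C_N at τ_opt = ln(k₂/k₁)/(k₂−k₁) gives C_{N,max}/C_{M0} = (k₁/k₂)^[k₂/(k₂−k₁)].
= (0.136/0.167)^(0.167/(0.167−0.136)) = (0.8144)^(5.387) = 0.3308.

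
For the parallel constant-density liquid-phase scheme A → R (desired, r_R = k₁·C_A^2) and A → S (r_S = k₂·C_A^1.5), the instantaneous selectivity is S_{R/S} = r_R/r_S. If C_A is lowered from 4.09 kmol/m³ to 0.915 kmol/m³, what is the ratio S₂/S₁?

S_{R/S} = (k₁/k₂)·C_A^0.5, so S₂/S₁ = (C_{A,2}/C_{A,1})^0.5.
= (0.915/4.09)^0.5 = (0.2237)^0.5 = 0.473.

0.473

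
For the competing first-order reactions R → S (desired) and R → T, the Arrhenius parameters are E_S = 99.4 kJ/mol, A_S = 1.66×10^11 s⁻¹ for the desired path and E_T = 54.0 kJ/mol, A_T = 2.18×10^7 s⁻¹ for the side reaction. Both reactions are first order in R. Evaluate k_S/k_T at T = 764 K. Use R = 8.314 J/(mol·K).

5.99

k_S/k_T = (A_S/A_T)·exp[−(E_S−E_T)/(RT)] = (A_S/A_T)·exp[(E_T−E_S)/(RT)].
(E_T−E_S)/(RT) = (54.0−99.4)×10³/(8.314×764) = -45400/6352 = -7.147.
k_S/k_T = (1.66×10^11/2.18×10^7)·exp(-7.147) = 7615 × 7.869×10^-4 = 5.99.
Since E_S > E_T, raising the temperature improves selectivity toward S.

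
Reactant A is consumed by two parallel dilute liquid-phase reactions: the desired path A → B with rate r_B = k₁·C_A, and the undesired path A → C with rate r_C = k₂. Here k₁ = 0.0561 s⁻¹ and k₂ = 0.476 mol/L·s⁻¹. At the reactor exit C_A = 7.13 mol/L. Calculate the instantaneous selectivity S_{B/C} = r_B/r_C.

0.840

S_{B/C} = r_B/r_C = (k₁·C_A)/(k₂) = (k₁/k₂)·C_A.
= (0.0561×7.130) / (0.476) = 0.4000/0.4760 = 0.840.
Since the desired path is higher order in A, keeping C_A high (PFR or concentrated feed) favours B.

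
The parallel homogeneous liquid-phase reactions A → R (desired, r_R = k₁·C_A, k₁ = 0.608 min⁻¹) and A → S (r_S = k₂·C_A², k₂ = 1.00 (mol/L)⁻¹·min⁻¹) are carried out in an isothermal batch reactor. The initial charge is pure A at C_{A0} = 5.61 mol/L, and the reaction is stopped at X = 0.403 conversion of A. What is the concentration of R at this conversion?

C_A = C_{A0}(1−X) = 3.349 mol/L.
Along a PFR/batch, dC_R/dC_A = −r_R/(r_R+r_S) = −k₁/(k₁+k₂·C_A).
Integrating from C_{A0} to C_A: C_R = (0.608/1.00)·ln[(0.608+1.00·5.61)/(0.608+1.00·3.35)] = 0.6080·ln(6.218/3.957) = 0.2748 mol/L.

0.275 mol/L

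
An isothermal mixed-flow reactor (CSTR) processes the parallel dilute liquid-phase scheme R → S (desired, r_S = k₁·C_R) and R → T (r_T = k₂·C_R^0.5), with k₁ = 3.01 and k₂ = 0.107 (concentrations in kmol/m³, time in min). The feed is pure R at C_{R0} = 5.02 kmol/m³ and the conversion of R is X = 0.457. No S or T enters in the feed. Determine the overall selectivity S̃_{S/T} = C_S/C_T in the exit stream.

46.4

Exit C_R = C_{R0}(1−X) = 5.02×0.543 = 2.726 kmol/m³.
A CSTR operates uniformly at the exit composition, giving r_S = 8.205 and r_T = 0.1767 (each k·C_R^n at C_R = 2.726).
Overall selectivity = C_S/C_T = r_Sτ/(r_Tτ) = r_S/r_T = 46.4.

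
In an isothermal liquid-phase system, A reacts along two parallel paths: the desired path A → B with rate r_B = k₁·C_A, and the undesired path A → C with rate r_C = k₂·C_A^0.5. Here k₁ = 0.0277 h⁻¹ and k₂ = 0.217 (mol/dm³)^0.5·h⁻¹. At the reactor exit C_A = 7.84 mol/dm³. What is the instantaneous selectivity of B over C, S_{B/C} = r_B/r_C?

0.357

S_{B/C} = r_B/r_C = (k₁·C_A)/(k₂·C_A^0.5) = (k₁/k₂)·C_A^0.5.
= (0.0277×7.840) / (0.217×7.840^0.5) = 0.2172/0.6076 = 0.357.
Since the desired path is higher order in A, keeping C_A high (PFR or concentrated feed) favours B.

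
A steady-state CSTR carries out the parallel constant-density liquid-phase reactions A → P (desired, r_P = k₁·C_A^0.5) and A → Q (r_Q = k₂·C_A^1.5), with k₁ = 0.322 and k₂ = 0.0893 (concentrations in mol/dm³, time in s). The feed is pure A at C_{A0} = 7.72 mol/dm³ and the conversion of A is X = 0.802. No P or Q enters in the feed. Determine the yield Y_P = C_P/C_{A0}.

0.563

Exit C_A = C_{A0}(1−X) = 7.72×0.198 = 1.529 mol/dm³.
A CSTR operates uniformly at the exit composition, giving r_P = 0.3981 and r_Q = 0.1688 (each k·C_A^n at C_A = 1.529).
Fraction of consumed A going to P: r_P/(r_P+r_Q) = 0.7023.
C_P = 0.7023·C_{A0}·X = 0.7023×7.72×0.802 = 4.35 mol/dm³; Y_P = C_P/C_{A0} = 0.563.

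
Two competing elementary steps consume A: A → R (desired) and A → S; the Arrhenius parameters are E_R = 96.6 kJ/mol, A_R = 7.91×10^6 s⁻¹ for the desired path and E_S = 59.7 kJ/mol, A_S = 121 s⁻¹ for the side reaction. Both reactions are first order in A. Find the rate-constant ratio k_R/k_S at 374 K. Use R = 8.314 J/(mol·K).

With equal orders, S_{R/S} = k_R/k_S = (A_R/A_S)·exp[(E_S−E_R)/(RT)].
(E_S−E_R)/(RT) = (59.7−96.6)×10³/(8.314×374) = -36900/3109 = -11.87.
k_R/k_S = (7.91×10^6/121)·exp(-11.87) = 65372 × 7.017×10^-6 = 0.459.
Since E_R > E_S, raising the temperature improves selectivity toward R.

0.459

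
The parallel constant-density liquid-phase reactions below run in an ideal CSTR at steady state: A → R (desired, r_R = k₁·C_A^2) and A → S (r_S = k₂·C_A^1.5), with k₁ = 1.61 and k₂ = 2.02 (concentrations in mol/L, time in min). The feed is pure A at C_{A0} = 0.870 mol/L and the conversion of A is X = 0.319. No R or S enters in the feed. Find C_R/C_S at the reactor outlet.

Exit C_A = C_{A0}(1−X) = 0.870×0.681 = 0.5925 mol/L.
Rates in a CSTR are evaluated at the outlet concentration: r_R = 1.61×0.5925^2 = 0.5651, r_S = 2.02×0.5925^1.5 = 0.9212.
Overall selectivity = C_R/C_S = r_Rτ/(r_Sτ) = r_R/r_S = 0.613.

0.613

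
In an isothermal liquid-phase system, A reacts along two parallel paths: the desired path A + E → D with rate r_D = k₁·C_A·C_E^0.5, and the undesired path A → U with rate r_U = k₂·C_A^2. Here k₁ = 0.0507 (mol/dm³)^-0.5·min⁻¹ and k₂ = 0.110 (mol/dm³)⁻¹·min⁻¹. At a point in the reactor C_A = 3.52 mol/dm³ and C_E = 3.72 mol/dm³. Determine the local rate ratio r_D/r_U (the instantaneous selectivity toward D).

0.253

S_{D/U} = r_D/r_U = (k₁·C_A·C_E^0.5)/(k₂·C_A^2) = (k₁/k₂)·C_A⁻¹·C_E^0.5.
= (0.0507×3.520×3.720^0.5) / (0.110×3.520^2) = 0.3442/1.363 = 0.253.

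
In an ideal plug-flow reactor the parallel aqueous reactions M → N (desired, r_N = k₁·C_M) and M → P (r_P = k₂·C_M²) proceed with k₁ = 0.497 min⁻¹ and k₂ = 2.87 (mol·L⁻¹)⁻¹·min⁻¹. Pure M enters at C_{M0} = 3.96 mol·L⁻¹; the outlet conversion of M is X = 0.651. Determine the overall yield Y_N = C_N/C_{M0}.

C_M = C_{M0}(1−X) = 1.382 mol·L⁻¹.
Along a PFR/batch, dC_N/dC_M = −r_N/(r_N+r_P) = −k₁/(k₁+k₂·C_M).
Integrating from C_{M0} to C_M: C_N = (0.497/2.87)·ln[(0.497+2.87·3.96)/(0.497+2.87·1.38)] = 0.1732·ln(11.86/4.463) = 0.1693 mol·L⁻¹.
Y_N = C_N/C_{M0} = 0.1693/3.96 = 0.0427.

0.0427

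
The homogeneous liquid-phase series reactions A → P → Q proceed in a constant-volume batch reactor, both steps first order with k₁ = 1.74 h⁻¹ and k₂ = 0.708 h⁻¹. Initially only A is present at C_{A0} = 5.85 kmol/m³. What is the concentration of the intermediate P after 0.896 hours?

Solving the coupled first-order balances gives C_P(t) = [k₁/(k₂−k₁)]·C_{A0}·(e^(−k₁t) − e^(−k₂t)).
e^(−k₁t) = e^(−1.74×0.896) = e^(−1.559) = 0.2103; e^(−k₂t) = e^(−0.6344) = 0.5303.
C_P = 1.74×5.85/(0.708−1.74) × (0.2103−0.5303) = (-9.863)×(-0.3199) = 3.156 kmol/m³.

3.16 kmol/m³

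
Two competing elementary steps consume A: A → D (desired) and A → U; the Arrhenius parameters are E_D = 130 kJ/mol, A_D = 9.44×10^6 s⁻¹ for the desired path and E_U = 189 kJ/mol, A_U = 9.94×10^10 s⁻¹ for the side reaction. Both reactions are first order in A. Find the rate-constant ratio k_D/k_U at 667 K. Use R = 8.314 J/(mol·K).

3.96

k_D/k_U = (A_D/A_U)·exp[−(E_D−E_U)/(RT)] = (A_D/A_U)·exp[(E_U−E_D)/(RT)].
(E_U−E_D)/(RT) = (189−130)×10³/(8.314×667) = 59000/5545 = 10.64.
k_D/k_U = (9.44×10^6/9.94×10^10)·exp(10.64) = 9.497×10^-5 × 41747 = 3.96.
Since E_D < E_U, lowering the temperature improves selectivity toward D.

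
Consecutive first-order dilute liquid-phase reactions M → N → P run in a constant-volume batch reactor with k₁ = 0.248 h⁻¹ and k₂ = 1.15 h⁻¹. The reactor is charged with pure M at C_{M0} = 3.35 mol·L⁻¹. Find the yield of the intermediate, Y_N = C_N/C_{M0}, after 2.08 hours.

For first-order series with pure M initially, C_N(t) = k₁C_{M0}/(k₂−k₁)·(e^(−k₁t) − e^(−k₂t)).
e^(−k₁t) = e^(−0.248×2.08) = e^(−0.5158) = 0.5970; e^(−k₂t) = e^(−2.392) = 0.09145.
C_N = 0.248×3.35/(1.15−0.248) × (0.5970−0.09145) = 0.9211×0.5056 = 0.4656 mol·L⁻¹.
Y_N = C_N/C_{M0} = 0.4656/3.35 = 0.139.

0.139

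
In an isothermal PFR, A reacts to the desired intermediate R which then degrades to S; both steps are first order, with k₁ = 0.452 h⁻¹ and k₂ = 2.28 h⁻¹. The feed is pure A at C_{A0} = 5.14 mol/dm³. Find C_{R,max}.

For a first-order series the maximum intermediate yield is C_{R,max}/C_{A0} = (k₁/k₂)^[k₂/(k₂−k₁)].
= (0.452/2.28)^(2.28/(2.28−0.452)) = (0.1982)^(1.247) = 0.1329.
C_{R,max} = 0.1329×5.14 = 0.683 mol/dm³.

0.683 mol/dm³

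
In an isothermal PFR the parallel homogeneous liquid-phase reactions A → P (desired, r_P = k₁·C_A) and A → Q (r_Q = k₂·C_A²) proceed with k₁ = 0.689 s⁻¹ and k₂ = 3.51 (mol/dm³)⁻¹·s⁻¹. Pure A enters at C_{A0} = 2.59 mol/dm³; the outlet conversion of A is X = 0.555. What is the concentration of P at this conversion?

0.142 mol/dm³

C_A = C_{A0}(1−X) = 1.153 mol/dm³.
Along a PFR/batch, dC_P/dC_A = −r_P/(r_P+r_Q) = −k₁/(k₁+k₂·C_A).
Integrating from C_{A0} to C_A: C_P = (0.689/3.51)·ln[(0.689+3.51·2.59)/(0.689+3.51·1.15)] = 0.1963·ln(9.780/4.734) = 0.1424 mol/dm³.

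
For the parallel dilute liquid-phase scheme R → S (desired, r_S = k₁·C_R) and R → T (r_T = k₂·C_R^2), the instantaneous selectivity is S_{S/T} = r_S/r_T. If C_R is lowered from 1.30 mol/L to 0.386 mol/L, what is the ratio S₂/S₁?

3.37

S_{S/T} = (k₁/k₂)·C_R⁻¹, so S₂/S₁ = (C_{R,2}/C_{R,1})⁻¹.
= 1.30/0.386 = 3.37.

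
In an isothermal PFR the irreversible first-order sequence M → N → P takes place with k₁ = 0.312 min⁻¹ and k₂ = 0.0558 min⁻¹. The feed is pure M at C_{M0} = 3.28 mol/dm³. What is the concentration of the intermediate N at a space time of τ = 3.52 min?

1.95 mol/dm³

The intermediate concentration in a first-order A→B→C sequence is C_N = k₁C_{M0}(e^(−k₁τ) − e^(−k₂τ))/(k₂−k₁).
e^(−k₁τ) = e^(−0.312×3.52) = e^(−1.098) = 0.3335; e^(−k₂τ) = e^(−0.1964) = 0.8217.
C_N = 0.312×3.28/(0.0558−0.312) × (0.3335−0.8217) = (-3.994)×(-0.4882) = 1.950 mol/dm³.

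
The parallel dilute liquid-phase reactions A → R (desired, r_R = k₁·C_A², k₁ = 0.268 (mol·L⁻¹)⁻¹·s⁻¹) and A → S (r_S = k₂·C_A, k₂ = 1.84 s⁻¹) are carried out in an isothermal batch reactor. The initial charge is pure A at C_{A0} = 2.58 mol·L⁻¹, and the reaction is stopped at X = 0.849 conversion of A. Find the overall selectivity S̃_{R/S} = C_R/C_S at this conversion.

C_A = C_{A0}(1−X) = 0.3896 mol·L⁻¹.
Along a PFR/batch, dC_S/dC_A = −r_S/(r_R+r_S) = −k₂/(k₂+k₁·C_A).
Integrating from C_{A0} to C_A: C_S = (1.84/0.268)·ln[(1.84+0.268·2.58)/(1.84+0.268·0.390)] = 6.866·ln(2.531/1.944) = 1.811 mol·L⁻¹.
Then C_R = (C_{A0}−C_A) − C_S = 2.190 − 1.811 = 0.3790 mol·L⁻¹.
S̃_{R/S} = C_R/C_S = 0.3790/1.811 = 0.209.

0.209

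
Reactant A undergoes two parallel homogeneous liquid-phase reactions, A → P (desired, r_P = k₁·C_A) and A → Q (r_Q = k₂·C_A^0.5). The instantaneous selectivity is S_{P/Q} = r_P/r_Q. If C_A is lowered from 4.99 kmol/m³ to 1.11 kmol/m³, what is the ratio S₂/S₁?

S_{P/Q} = (k₁/k₂)·C_A^0.5, so S₂/S₁ = (C_{A,2}/C_{A,1})^0.5.
= (1.11/4.99)^0.5 = (0.2224)^0.5 = 0.472.

0.472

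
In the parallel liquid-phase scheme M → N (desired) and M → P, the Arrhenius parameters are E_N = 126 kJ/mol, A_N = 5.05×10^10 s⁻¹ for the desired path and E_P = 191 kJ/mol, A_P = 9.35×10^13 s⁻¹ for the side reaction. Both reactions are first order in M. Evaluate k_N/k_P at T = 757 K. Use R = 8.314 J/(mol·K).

16.5

Since both paths have the same order in M, the concentration cancels and S_{N/P} = k_N/k_P = (A_N/A_P)·exp[(E_P−E_N)/(RT)].
(E_P−E_N)/(RT) = (191−126)×10³/(8.314×757) = 65000/6294 = 10.33.
k_N/k_P = (5.05×10^10/9.35×10^13)·exp(10.33) = 5.401×10^-4 × 30571 = 16.5.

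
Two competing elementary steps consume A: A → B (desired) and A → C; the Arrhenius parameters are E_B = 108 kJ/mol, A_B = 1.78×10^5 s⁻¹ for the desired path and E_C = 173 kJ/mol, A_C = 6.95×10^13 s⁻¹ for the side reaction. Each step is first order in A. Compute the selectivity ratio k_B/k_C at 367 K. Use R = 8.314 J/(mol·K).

Since both paths have the same order in A, the concentration cancels and S_{B/C} = k_B/k_C = (A_B/A_C)·exp[(E_C−E_B)/(RT)].
(E_C−E_B)/(RT) = (173−108)×10³/(8.314×367) = 65000/3051 = 21.30.
k_B/k_C = (1.78×10^5/6.95×10^13)·exp(21.30) = 2.561×10^-9 × 1.785×10^9 = 4.57.

4.57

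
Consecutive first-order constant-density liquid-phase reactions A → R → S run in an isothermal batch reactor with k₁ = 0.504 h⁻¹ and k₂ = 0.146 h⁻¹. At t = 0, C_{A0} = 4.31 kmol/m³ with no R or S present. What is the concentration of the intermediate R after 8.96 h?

1.57 kmol/m³

Solving the coupled first-order balances gives C_R(t) = [k₁/(k₂−k₁)]·C_{A0}·(e^(−k₁t) − e^(−k₂t)).
e^(−k₁t) = e^(−0.504×8.96) = e^(−4.516) = 0.01093; e^(−k₂t) = e^(−1.308) = 0.2703.
C_R = 0.504×4.31/(0.146−0.504) × (0.01093−0.2703) = (-6.068)×(-0.2594) = 1.574 kmol/m³.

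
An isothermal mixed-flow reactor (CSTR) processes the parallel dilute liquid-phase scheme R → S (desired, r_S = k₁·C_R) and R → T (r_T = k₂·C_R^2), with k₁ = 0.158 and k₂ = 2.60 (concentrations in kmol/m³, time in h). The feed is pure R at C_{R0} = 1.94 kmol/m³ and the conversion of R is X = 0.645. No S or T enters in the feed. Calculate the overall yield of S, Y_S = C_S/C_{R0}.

Exit C_R = C_{R0}(1−X) = 1.94×0.355 = 0.6887 kmol/m³.
A CSTR operates uniformly at the exit composition, giving r_S = 0.1088 and r_T = 1.233 (each k·C_R^n at C_R = 0.6887).
Fraction of consumed R going to S: r_S/(r_S+r_T) = 0.08108.
C_S = 0.08108·C_{R0}·X = 0.08108×1.94×0.645 = 0.101 kmol/m³; Y_S = C_S/C_{R0} = 0.0523.

0.0523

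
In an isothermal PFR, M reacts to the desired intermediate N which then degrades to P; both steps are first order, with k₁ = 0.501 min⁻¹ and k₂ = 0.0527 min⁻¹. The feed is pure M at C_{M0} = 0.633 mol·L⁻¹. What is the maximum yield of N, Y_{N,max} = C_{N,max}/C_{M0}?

For a first-order series the maximum intermediate yield is C_{N,max}/C_{M0} = (k₁/k₂)^[k₂/(k₂−k₁)].
= (0.501/0.0527)^(0.0527/(0.0527−0.501)) = (9.507)^(-0.1176) = 0.7674.

0.767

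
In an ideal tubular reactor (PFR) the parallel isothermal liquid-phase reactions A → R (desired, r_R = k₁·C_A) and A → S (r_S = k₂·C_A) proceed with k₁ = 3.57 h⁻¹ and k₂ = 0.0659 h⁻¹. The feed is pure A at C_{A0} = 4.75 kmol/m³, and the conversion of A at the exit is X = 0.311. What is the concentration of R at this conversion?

C_A = C_{A0}(1−X) = 3.273 kmol/m³.
Both paths are first order in A, so the instantaneous fraction to R is constant: dC_R/d(−C_A) = k₁/(k₁+k₂) = 0.9819.
C_R = 0.9819·(C_{A0}−C_A) = 0.9819×1.477 = 1.45 kmol/m³.

1.45 kmol/m³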